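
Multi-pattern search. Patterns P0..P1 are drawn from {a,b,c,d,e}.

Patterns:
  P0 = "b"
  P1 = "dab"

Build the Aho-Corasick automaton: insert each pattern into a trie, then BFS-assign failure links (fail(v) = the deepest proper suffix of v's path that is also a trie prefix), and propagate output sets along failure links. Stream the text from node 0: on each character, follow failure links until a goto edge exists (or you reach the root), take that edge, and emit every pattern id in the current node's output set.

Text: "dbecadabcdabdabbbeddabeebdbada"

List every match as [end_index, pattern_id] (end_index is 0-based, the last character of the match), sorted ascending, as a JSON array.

Build:
Trie nodes:
  0='ε' goto b→1 d→2
  1='b' goto ·  ←P0
  2='d' goto a→3
  3='da' goto b→4
  4='dab' goto ·  ←P1

BFS fail/out derivation:
  n1('b'): parent n0 fail=0; on 'b' 0 → fail=0;  out {0}∪∅={0}
  n2('d'): parent n0 fail=0; on 'd' 0 → fail=0;  out ∅∪∅=∅
  n3('da'): parent n2 fail=0; on 'a' 0 → fail=0;  out ∅∪∅=∅
  n4('dab'): parent n3 fail=0; on 'b' 0 → fail=1;  out {1}∪{0}={0,1}

Text stream:
[0] read 'd'  n0⇒n2
[1] read 'b'  n2⇒n1 (via fail)  ** P0@[1:1]
[2] read 'e'  n1⇒n0 (via fail)
[3] read 'c'  n0⇒n0
[4] read 'a'  n0⇒n0
[5] read 'd'  n0⇒n2
[6] read 'a'  n2⇒n3
[7] read 'b'  n3⇒n4  ** P0@[7:7],P1@[5:7]
[8] read 'c'  n4⇒n0 (via fail)
[9] read 'd'  n0⇒n2
[10] read 'a'  n2⇒n3
[11] read 'b'  n3⇒n4  ** P0@[11:11],P1@[9:11]
[12] read 'd'  n4⇒n2 (via fail)
[13] read 'a'  n2⇒n3
[14] read 'b'  n3⇒n4  ** P0@[14:14],P1@[12:14]
[15] read 'b'  n4⇒n1 (via fail)  ** P0@[15:15]
[16] read 'b'  n1⇒n1 (via fail)  ** P0@[16:16]
[17] read 'e'  n1⇒n0 (via fail)
[18] read 'd'  n0⇒n2
[19] read 'd'  n2⇒n2 (via fail)
[20] read 'a'  n2⇒n3
[21] read 'b'  n3⇒n4  ** P0@[21:21],P1@[19:21]
[22] read 'e'  n4⇒n0 (via fail)
[23] read 'e'  n0⇒n0
[24] read 'b'  n0⇒n1  ** P0@[24:24]
[25] read 'd'  n1⇒n2 (via fail)
[26] read 'b'  n2⇒n1 (via fail)  ** P0@[26:26]
[27] read 'a'  n1⇒n0 (via fail)
[28] read 'd'  n0⇒n2
[29] read 'a'  n2⇒n3

All matches (sorted): [[1,0],[7,0],[7,1],[11,0],[11,1],[14,0],[14,1],[15,0],[16,0],[21,0],[21,1],[24,0],[26,0]]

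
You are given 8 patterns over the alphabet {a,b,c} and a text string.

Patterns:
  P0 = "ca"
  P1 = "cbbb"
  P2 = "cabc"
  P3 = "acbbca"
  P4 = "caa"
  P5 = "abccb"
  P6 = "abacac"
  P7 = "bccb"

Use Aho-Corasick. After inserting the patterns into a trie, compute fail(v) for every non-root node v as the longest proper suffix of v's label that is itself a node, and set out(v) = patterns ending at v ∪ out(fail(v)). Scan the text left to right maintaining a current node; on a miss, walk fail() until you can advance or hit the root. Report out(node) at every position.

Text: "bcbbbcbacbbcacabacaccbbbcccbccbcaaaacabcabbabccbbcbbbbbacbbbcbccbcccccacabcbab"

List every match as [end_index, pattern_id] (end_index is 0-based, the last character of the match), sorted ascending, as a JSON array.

Build automaton:
Trie nodes:
  n0 'ε': a→8 b→23 c→1
  n1 'c': a→2 b→3
  n2 'ca': a→14 b→6  [P0 ends]
  n3 'cb': b→4
  n4 'cbb': b→5
  n5 'cbbb': ·  [P1 ends]
  n6 'cab': c→7
  n7 'cabc': ·  [P2 ends]
  n8 'a': b→15 c→9
  n9 'ac': b→10
  n10 'acb': b→11
  n11 'acbb': c→12
  n12 'acbbc': a→13
  n13 'acbbca': ·  [P3 ends]
  n14 'caa': ·  [P4 ends]
  n15 'ab': a→19 c→16
  n16 'abc': c→17
  n17 'abcc': b→18
  n18 'abccb': ·  [P5 ends]
  n19 'aba': c→20
  n20 'abac': a→21
  n21 'abaca': c→22
  n22 'abacac': ·  [P6 ends]
  n23 'b': c→24
  n24 'bc': c→25
  n25 'bcc': b→26
  n26 'bccb': ·  [P7 ends]

Failure links (BFS by depth):
  n1('c'): parent n0 fail=0; on 'c' 0 → fail=0;  out ∅∪∅=∅
  n8('a'): parent n0 fail=0; on 'a' 0 → fail=0;  out ∅∪∅=∅
  n23('b'): parent n0 fail=0; on 'b' 0 → fail=0;  out ∅∪∅=∅
  n2('ca'): parent n1 fail=0; on 'a' 0 → fail=8;  out {0}∪∅={0}
  n3('cb'): parent n1 fail=0; on 'b' 0 → fail=23;  out ∅∪∅=∅
  n9('ac'): parent n8 fail=0; on 'c' 0 → fail=1;  out ∅∪∅=∅
  n15('ab'): parent n8 fail=0; on 'b' 0 → fail=23;  out ∅∪∅=∅
  n24('bc'): parent n23 fail=0; on 'c' 0 → fail=1;  out ∅∪∅=∅
  n4('cbb'): parent n3 fail=23; on 'b' 23→0 → fail=23;  out ∅∪∅=∅
  n6('cab'): parent n2 fail=8; on 'b' 8 → fail=15;  out ∅∪∅=∅
  n10('acb'): parent n9 fail=1; on 'b' 1 → fail=3;  out ∅∪∅=∅
  n14('caa'): parent n2 fail=8; on 'a' 8→0 → fail=8;  out {4}∪∅={4}
  n16('abc'): parent n15 fail=23; on 'c' 23 → fail=24;  out ∅∪∅=∅
  n19('aba'): parent n15 fail=23; on 'a' 23→0 → fail=8;  out ∅∪∅=∅
  n25('bcc'): parent n24 fail=1; on 'c' 1→0 → fail=1;  out ∅∪∅=∅
  n5('cbbb'): parent n4 fail=23; on 'b' 23→0 → fail=23;  out {1}∪∅={1}
  n7('cabc'): parent n6 fail=15; on 'c' 15 → fail=16;  out {2}∪∅={2}
  n11('acbb'): parent n10 fail=3; on 'b' 3 → fail=4;  out ∅∪∅=∅
  n17('abcc'): parent n16 fail=24; on 'c' 24 → fail=25;  out ∅∪∅=∅
  n20('abac'): parent n19 fail=8; on 'c' 8 → fail=9;  out ∅∪∅=∅
  n26('bccb'): parent n25 fail=1; on 'b' 1 → fail=3;  out {7}∪∅={7}
  n12('acbbc'): parent n11 fail=4; on 'c' 4→23 → fail=24;  out ∅∪∅=∅
  n18('abccb'): parent n17 fail=25; on 'b' 25 → fail=26;  out {5}∪{7}={5,7}
  n21('abaca'): parent n20 fail=9; on 'a' 9→1 → fail=2;  out ∅∪{0}={0}
  n13('acbbca'): parent n12 fail=24; on 'a' 24→1 → fail=2;  out {3}∪{0}={0,3}
  n22('abacac'): parent n21 fail=2; on 'c' 2→8 → fail=9;  out {6}∪∅={6}

Run:
pos 0 'b': at 23
pos 1 'c': at 24
pos 2 'b': at 3 (via fail)
pos 3 'b': at 4
pos 4 'b': at 5  → match P1@[1:4]
pos 5 'c': at 24 (via fail)
pos 6 'b': at 3 (via fail)
pos 7 'a': at 8 (via fail)
pos 8 'c': at 9
pos 9 'b': at 10
pos 10 'b': at 11
pos 11 'c': at 12
pos 12 'a': at 13  → match P0@[11:12],P3@[7:12]
pos 13 'c': at 9 (via fail)
pos 14 'a': at 2 (via fail)  → match P0@[13:14]
pos 15 'b': at 6
pos 16 'a': at 19 (via fail)
pos 17 'c': at 20
pos 18 'a': at 21  → match P0@[17:18]
pos 19 'c': at 22  → match P6@[14:19]
pos 20 'c': at 1 (via fail)
pos 21 'b': at 3
pos 22 'b': at 4
pos 23 'b': at 5  → match P1@[20:23]
pos 24 'c': at 24 (via fail)
pos 25 'c': at 25
pos 26 'c': at 1 (via fail)
pos 27 'b': at 3
pos 28 'c': at 24 (via fail)
pos 29 'c': at 25
pos 30 'b': at 26  → match P7@[27:30]
pos 31 'c': at 24 (via fail)
pos 32 'a': at 2 (via fail)  → match P0@[31:32]
pos 33 'a': at 14  → match P4@[31:33]
pos 34 'a': at 8 (via fail)
pos 35 'a': at 8 (via fail)
pos 36 'c': at 9
pos 37 'a': at 2 (via fail)  → match P0@[36:37]
pos 38 'b': at 6
pos 39 'c': at 7  → match P2@[36:39]
pos 40 'a': at 2 (via fail)  → match P0@[39:40]
pos 41 'b': at 6
pos 42 'b': at 23 (via fail)
pos 43 'a': at 8 (via fail)
pos 44 'b': at 15
pos 45 'c': at 16
pos 46 'c': at 17
pos 47 'b': at 18  → match P5@[43:47],P7@[44:47]
pos 48 'b': at 4 (via fail)
pos 49 'c': at 24 (via fail)
pos 50 'b': at 3 (via fail)
pos 51 'b': at 4
pos 52 'b': at 5  → match P1@[49:52]
pos 53 'b': at 23 (via fail)
pos 54 'b': at 23 (via fail)
pos 55 'a': at 8 (via fail)
pos 56 'c': at 9
pos 57 'b': at 10
pos 58 'b': at 11
pos 59 'b': at 5 (via fail)  → match P1@[56:59]
pos 60 'c': at 24 (via fail)
pos 61 'b': at 3 (via fail)
pos 62 'c': at 24 (via fail)
pos 63 'c': at 25
pos 64 'b': at 26  → match P7@[61:64]
pos 65 'c': at 24 (via fail)
pos 66 'c': at 25
pos 67 'c': at 1 (via fail)
pos 68 'c': at 1 (via fail)
pos 69 'c': at 1 (via fail)
pos 70 'a': at 2  → match P0@[69:70]
pos 71 'c': at 9 (via fail)
pos 72 'a': at 2 (via fail)  → match P0@[71:72]
pos 73 'b': at 6
pos 74 'c': at 7  → match P2@[71:74]
pos 75 'b': at 3 (via fail)
pos 76 'a': at 8 (via fail)
pos 77 'b': at 15

All matches (sorted): [[4,1],[12,0],[12,3],[14,0],[18,0],[19,6],[23,1],[30,7],[32,0],[33,4],[37,0],[39,2],[40,0],[47,5],[47,7],[52,1],[59,1],[64,7],[70,0],[72,0],[74,2]]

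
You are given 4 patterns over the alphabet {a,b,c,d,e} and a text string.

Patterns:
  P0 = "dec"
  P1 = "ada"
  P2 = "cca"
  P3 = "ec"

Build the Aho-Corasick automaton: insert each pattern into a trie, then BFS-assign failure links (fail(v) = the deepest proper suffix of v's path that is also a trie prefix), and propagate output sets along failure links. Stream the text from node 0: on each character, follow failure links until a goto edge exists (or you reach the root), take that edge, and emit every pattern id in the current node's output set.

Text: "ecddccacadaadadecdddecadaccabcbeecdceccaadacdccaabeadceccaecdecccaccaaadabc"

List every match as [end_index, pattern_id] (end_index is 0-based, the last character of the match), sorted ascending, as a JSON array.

Build automaton:
Trie (insert patterns):
  n0 'ε': a→4 c→7 d→1 e→10
  n1 'd': e→2
  n2 'de': c→3
  n3 'dec': ·  [P0 ends]
  n4 'a': d→5
  n5 'ad': a→6
  n6 'ada': ·  [P1 ends]
  n7 'c': c→8
  n8 'cc': a→9
  n9 'cca': ·  [P2 ends]
  n10 'e': c→11
  n11 'ec': ·  [P3 ends]

BFS fail/out derivation:
  fail(1) 'd': from fail(0)=0 chase 'd': 0 ⇒ 0;  out=∅∪out(0)=∅
  fail(4) 'a': from fail(0)=0 chase 'a': 0 ⇒ 0;  out=∅∪out(0)=∅
  fail(7) 'c': from fail(0)=0 chase 'c': 0 ⇒ 0;  out=∅∪out(0)=∅
  fail(10) 'e': from fail(0)=0 chase 'e': 0 ⇒ 0;  out=∅∪out(0)=∅
  fail(2) 'de': from fail(1)=0 chase 'e': 0 ⇒ 10;  out=∅∪out(10)=∅
  fail(5) 'ad': from fail(4)=0 chase 'd': 0 ⇒ 1;  out=∅∪out(1)=∅
  fail(8) 'cc': from fail(7)=0 chase 'c': 0 ⇒ 7;  out=∅∪out(7)=∅
  fail(11) 'ec': from fail(10)=0 chase 'c': 0 ⇒ 7;  out={3}∪out(7)={3}
  fail(3) 'dec': from fail(2)=10 chase 'c': 10 ⇒ 11;  out={0}∪out(11)={0,3}
  fail(6) 'ada': from fail(5)=1 chase 'a': 1→0 ⇒ 4;  out={1}∪out(4)={1}
  fail(9) 'cca': from fail(8)=7 chase 'a': 7→0 ⇒ 4;  out={2}∪out(4)={2}

Text stream:
pos 0 'e': at 10
pos 1 'c': at 11  → match P3@[0:1]
pos 2 'd': at 1 (fail-walked)
pos 3 'd': at 1 (fail-walked)
pos 4 'c': at 7 (fail-walked)
pos 5 'c': at 8
pos 6 'a': at 9  → match P2@[4:6]
pos 7 'c': at 7 (fail-walked)
pos 8 'a': at 4 (fail-walked)
pos 9 'd': at 5
pos 10 'a': at 6  → match P1@[8:10]
pos 11 'a': at 4 (fail-walked)
pos 12 'd': at 5
pos 13 'a': at 6  → match P1@[11:13]
pos 14 'd': at 5 (fail-walked)
pos 15 'e': at 2 (fail-walked)
pos 16 'c': at 3  → match P0@[14:16],P3@[15:16]
pos 17 'd': at 1 (fail-walked)
pos 18 'd': at 1 (fail-walked)
pos 19 'd': at 1 (fail-walked)
pos 20 'e': at 2
pos 21 'c': at 3  → match P0@[19:21],P3@[20:21]
pos 22 'a': at 4 (fail-walked)
pos 23 'd': at 5
pos 24 'a': at 6  → match P1@[22:24]
pos 25 'c': at 7 (fail-walked)
pos 26 'c': at 8
pos 27 'a': at 9  → match P2@[25:27]
pos 28 'b': at 0 (fail-walked)
pos 29 'c': at 7
pos 30 'b': at 0 (fail-walked)
pos 31 'e': at 10
pos 32 'e': at 10 (fail-walked)
pos 33 'c': at 11  → match P3@[32:33]
pos 34 'd': at 1 (fail-walked)
pos 35 'c': at 7 (fail-walked)
pos 36 'e': at 10 (fail-walked)
pos 37 'c': at 11  → match P3@[36:37]
pos 38 'c': at 8 (fail-walked)
pos 39 'a': at 9  → match P2@[37:39]
pos 40 'a': at 4 (fail-walked)
pos 41 'd': at 5
pos 42 'a': at 6  → match P1@[40:42]
pos 43 'c': at 7 (fail-walked)
pos 44 'd': at 1 (fail-walked)
pos 45 'c': at 7 (fail-walked)
pos 46 'c': at 8
pos 47 'a': at 9  → match P2@[45:47]
pos 48 'a': at 4 (fail-walked)
pos 49 'b': at 0 (fail-walked)
pos 50 'e': at 10
pos 51 'a': at 4 (fail-walked)
pos 52 'd': at 5
pos 53 'c': at 7 (fail-walked)
pos 54 'e': at 10 (fail-walked)
pos 55 'c': at 11  → match P3@[54:55]
pos 56 'c': at 8 (fail-walked)
pos 57 'a': at 9  → match P2@[55:57]
pos 58 'e': at 10 (fail-walked)
pos 59 'c': at 11  → match P3@[58:59]
pos 60 'd': at 1 (fail-walked)
pos 61 'e': at 2
pos 62 'c': at 3  → match P0@[60:62],P3@[61:62]
pos 63 'c': at 8 (fail-walked)
pos 64 'c': at 8 (fail-walked)
pos 65 'a': at 9  → match P2@[63:65]
pos 66 'c': at 7 (fail-walked)
pos 67 'c': at 8
pos 68 'a': at 9  → match P2@[66:68]
pos 69 'a': at 4 (fail-walked)
pos 70 'a': at 4 (fail-walked)
pos 71 'd': at 5
pos 72 'a': at 6  → match P1@[70:72]
pos 73 'b': at 0 (fail-walked)
pos 74 'c': at 7

All matches (sorted): [[1,3],[6,2],[10,1],[13,1],[16,0],[16,3],[21,0],[21,3],[24,1],[27,2],[33,3],[37,3],[39,2],[42,1],[47,2],[55,3],[57,2],[59,3],[62,0],[62,3],[65,2],[68,2],[72,1]]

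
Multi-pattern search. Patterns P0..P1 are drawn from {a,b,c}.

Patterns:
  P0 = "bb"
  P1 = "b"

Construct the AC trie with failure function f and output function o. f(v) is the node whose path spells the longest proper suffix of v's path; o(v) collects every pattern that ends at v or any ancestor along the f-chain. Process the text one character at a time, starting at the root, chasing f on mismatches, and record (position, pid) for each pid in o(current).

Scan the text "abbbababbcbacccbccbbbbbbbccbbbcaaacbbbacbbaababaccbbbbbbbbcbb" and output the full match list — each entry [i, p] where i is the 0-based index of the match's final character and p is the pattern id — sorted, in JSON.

Build:
Trie nodes:
  0='ε' goto b→1
  1='b' goto b→2  ←P1
  2='bb' goto ·  ←P0

BFS fail/out derivation:
  fail(1) 'b': from fail(0)=0 chase 'b': 0 ⇒ 0;  out={1}∪out(0)={1}
  fail(2) 'bb': from fail(1)=0 chase 'b': 0 ⇒ 1;  out={0}∪out(1)={0,1}

Text stream:
[0] read 'a'  n0⇒n0
[1] read 'b'  n0⇒n1  ** P1@[1:1]
[2] read 'b'  n1⇒n2  ** P0@[1:2],P1@[2:2]
[3] read 'b'  n2⇒n2 (via fail)  ** P0@[2:3],P1@[3:3]
[4] read 'a'  n2⇒n0 (via fail)
[5] read 'b'  n0⇒n1  ** P1@[5:5]
[6] read 'a'  n1⇒n0 (via fail)
[7] read 'b'  n0⇒n1  ** P1@[7:7]
[8] read 'b'  n1⇒n2  ** P0@[7:8],P1@[8:8]
[9] read 'c'  n2⇒n0 (via fail)
[10] read 'b'  n0⇒n1  ** P1@[10:10]
[11] read 'a'  n1⇒n0 (via fail)
[12] read 'c'  n0⇒n0
[13] read 'c'  n0⇒n0
[14] read 'c'  n0⇒n0
[15] read 'b'  n0⇒n1  ** P1@[15:15]
[16] read 'c'  n1⇒n0 (via fail)
[17] read 'c'  n0⇒n0
[18] read 'b'  n0⇒n1  ** P1@[18:18]
[19] read 'b'  n1⇒n2  ** P0@[18:19],P1@[19:19]
[20] read 'b'  n2⇒n2 (via fail)  ** P0@[19:20],P1@[20:20]
[21] read 'b'  n2⇒n2 (via fail)  ** P0@[20:21],P1@[21:21]
[22] read 'b'  n2⇒n2 (via fail)  ** P0@[21:22],P1@[22:22]
[23] read 'b'  n2⇒n2 (via fail)  ** P0@[22:23],P1@[23:23]
[24] read 'b'  n2⇒n2 (via fail)  ** P0@[23:24],P1@[24:24]
[25] read 'c'  n2⇒n0 (via fail)
[26] read 'c'  n0⇒n0
[27] read 'b'  n0⇒n1  ** P1@[27:27]
[28] read 'b'  n1⇒n2  ** P0@[27:28],P1@[28:28]
[29] read 'b'  n2⇒n2 (via fail)  ** P0@[28:29],P1@[29:29]
[30] read 'c'  n2⇒n0 (via fail)
[31] read 'a'  n0⇒n0
[32] read 'a'  n0⇒n0
[33] read 'a'  n0⇒n0
[34] read 'c'  n0⇒n0
[35] read 'b'  n0⇒n1  ** P1@[35:35]
[36] read 'b'  n1⇒n2  ** P0@[35:36],P1@[36:36]
[37] read 'b'  n2⇒n2 (via fail)  ** P0@[36:37],P1@[37:37]
[38] read 'a'  n2⇒n0 (via fail)
[39] read 'c'  n0⇒n0
[40] read 'b'  n0⇒n1  ** P1@[40:40]
[41] read 'b'  n1⇒n2  ** P0@[40:41],P1@[41:41]
[42] read 'a'  n2⇒n0 (via fail)
[43] read 'a'  n0⇒n0
[44] read 'b'  n0⇒n1  ** P1@[44:44]
[45] read 'a'  n1⇒n0 (via fail)
[46] read 'b'  n0⇒n1  ** P1@[46:46]
[47] read 'a'  n1⇒n0 (via fail)
[48] read 'c'  n0⇒n0
[49] read 'c'  n0⇒n0
[50] read 'b'  n0⇒n1  ** P1@[50:50]
[51] read 'b'  n1⇒n2  ** P0@[50:51],P1@[51:51]
[52] read 'b'  n2⇒n2 (via fail)  ** P0@[51:52],P1@[52:52]
[53] read 'b'  n2⇒n2 (via fail)  ** P0@[52:53],P1@[53:53]
[54] read 'b'  n2⇒n2 (via fail)  ** P0@[53:54],P1@[54:54]
[55] read 'b'  n2⇒n2 (via fail)  ** P0@[54:55],P1@[55:55]
[56] read 'b'  n2⇒n2 (via fail)  ** P0@[55:56],P1@[56:56]
[57] read 'b'  n2⇒n2 (via fail)  ** P0@[56:57],P1@[57:57]
[58] read 'c'  n2⇒n0 (via fail)
[59] read 'b'  n0⇒n1  ** P1@[59:59]
[60] read 'b'  n1⇒n2  ** P0@[59:60],P1@[60:60]

Matches: [[1,1],[2,0],[2,1],[3,0],[3,1],[5,1],[7,1],[8,0],[8,1],[10,1],[15,1],[18,1],[19,0],[19,1],[20,0],[20,1],[21,0],[21,1],[22,0],[22,1],[23,0],[23,1],[24,0],[24,1],[27,1],[28,0],[28,1],[29,0],[29,1],[35,1],[36,0],[36,1],[37,0],[37,1],[40,1],[41,0],[41,1],[44,1],[46,1],[50,1],[51,0],[51,1],[52,0],[52,1],[53,0],[53,1],[54,0],[54,1],[55,0],[55,1],[56,0],[56,1],[57,0],[57,1],[59,1],[60,0],[60,1]]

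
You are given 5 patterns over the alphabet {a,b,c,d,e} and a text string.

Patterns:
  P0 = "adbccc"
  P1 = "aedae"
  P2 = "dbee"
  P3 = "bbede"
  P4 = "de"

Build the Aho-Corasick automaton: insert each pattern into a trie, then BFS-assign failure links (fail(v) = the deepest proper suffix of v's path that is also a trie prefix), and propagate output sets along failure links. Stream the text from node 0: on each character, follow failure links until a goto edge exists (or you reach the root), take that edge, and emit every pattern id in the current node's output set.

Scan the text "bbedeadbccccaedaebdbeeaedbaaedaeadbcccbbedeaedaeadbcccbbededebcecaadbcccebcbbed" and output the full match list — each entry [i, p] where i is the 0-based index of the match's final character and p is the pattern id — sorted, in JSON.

Build automaton:
Trie (insert patterns):
  0='ε' goto a→1 b→15 d→11
  1='a' goto d→2 e→7
  2='ad' goto b→3
  3='adb' goto c→4
  4='adbc' goto c→5
  5='adbcc' goto c→6
  6='adbccc' goto ·  [P0 ends]
  7='ae' goto d→8
  8='aed' goto a→9
  9='aeda' goto e→10
  10='aedae' goto ·  [P1 ends]
  11='d' goto b→12 e→20
  12='db' goto e→13
  13='dbe' goto e→14
  14='dbee' goto ·  [P2 ends]
  15='b' goto b→16
  16='bb' goto e→17
  17='bbe' goto d→18
  18='bbed' goto e→19
  19='bbede' goto ·  [P3 ends]
  20='de' goto ·  [P4 ends]

BFS fail/out derivation:
  fail(1) 'a': from fail(0)=0 chase 'a': 0 ⇒ 0;  out=∅∪out(0)=∅
  fail(11) 'd': from fail(0)=0 chase 'd': 0 ⇒ 0;  out=∅∪out(0)=∅
  fail(15) 'b': from fail(0)=0 chase 'b': 0 ⇒ 0;  out=∅∪out(0)=∅
  fail(2) 'ad': from fail(1)=0 chase 'd': 0 ⇒ 11;  out=∅∪out(11)=∅
  fail(7) 'ae': from fail(1)=0 chase 'e': 0 ⇒ 0;  out=∅∪out(0)=∅
  fail(12) 'db': from fail(11)=0 chase 'b': 0 ⇒ 15;  out=∅∪out(15)=∅
  fail(16) 'bb': from fail(15)=0 chase 'b': 0 ⇒ 15;  out=∅∪out(15)=∅
  fail(20) 'de': from fail(11)=0 chase 'e': 0 ⇒ 0;  out={4}∪out(0)={4}
  fail(3) 'adb': from fail(2)=11 chase 'b': 11 ⇒ 12;  out=∅∪out(12)=∅
  fail(8) 'aed': from fail(7)=0 chase 'd': 0 ⇒ 11;  out=∅∪out(11)=∅
  fail(13) 'dbe': from fail(12)=15 chase 'e': 15→0 ⇒ 0;  out=∅∪out(0)=∅
  fail(17) 'bbe': from fail(16)=15 chase 'e': 15→0 ⇒ 0;  out=∅∪out(0)=∅
  fail(4) 'adbc': from fail(3)=12 chase 'c': 12→15→0 ⇒ 0;  out=∅∪out(0)=∅
  fail(9) 'aeda': from fail(8)=11 chase 'a': 11→0 ⇒ 1;  out=∅∪out(1)=∅
  fail(14) 'dbee': from fail(13)=0 chase 'e': 0 ⇒ 0;  out={2}∪out(0)={2}
  fail(18) 'bbed': from fail(17)=0 chase 'd': 0 ⇒ 11;  out=∅∪out(11)=∅
  fail(5) 'adbcc': from fail(4)=0 chase 'c': 0 ⇒ 0;  out=∅∪out(0)=∅
  fail(10) 'aedae': from fail(9)=1 chase 'e': 1 ⇒ 7;  out={1}∪out(7)={1}
  fail(19) 'bbede': from fail(18)=11 chase 'e': 11 ⇒ 20;  out={3}∪out(20)={3,4}
  fail(6) 'adbccc': from fail(5)=0 chase 'c': 0 ⇒ 0;  out={0}∪out(0)={0}

Scan:
[0] read 'b'  n0⇒n15
[1] read 'b'  n15⇒n16
[2] read 'e'  n16⇒n17
[3] read 'd'  n17⇒n18
[4] read 'e'  n18⇒n19  emit P3@[0:4],P4@[3:4]
[5] read 'a'  n19⇒n1 (fail-walked)
[6] read 'd'  n1⇒n2
[7] read 'b'  n2⇒n3
[8] read 'c'  n3⇒n4
[9] read 'c'  n4⇒n5
[10] read 'c'  n5⇒n6  emit P0@[5:10]
[11] read 'c'  n6⇒n0 (fail-walked)
[12] read 'a'  n0⇒n1
[13] read 'e'  n1⇒n7
[14] read 'd'  n7⇒n8
[15] read 'a'  n8⇒n9
[16] read 'e'  n9⇒n10  emit P1@[12:16]
[17] read 'b'  n10⇒n15 (fail-walked)
[18] read 'd'  n15⇒n11 (fail-walked)
[19] read 'b'  n11⇒n12
[20] read 'e'  n12⇒n13
[21] read 'e'  n13⇒n14  emit P2@[18:21]
[22] read 'a'  n14⇒n1 (fail-walked)
[23] read 'e'  n1⇒n7
[24] read 'd'  n7⇒n8
[25] read 'b'  n8⇒n12 (fail-walked)
[26] read 'a'  n12⇒n1 (fail-walked)
[27] read 'a'  n1⇒n1 (fail-walked)
[28] read 'e'  n1⇒n7
[29] read 'd'  n7⇒n8
[30] read 'a'  n8⇒n9
[31] read 'e'  n9⇒n10  emit P1@[27:31]
[32] read 'a'  n10⇒n1 (fail-walked)
[33] read 'd'  n1⇒n2
[34] read 'b'  n2⇒n3
[35] read 'c'  n3⇒n4
[36] read 'c'  n4⇒n5
[37] read 'c'  n5⇒n6  emit P0@[32:37]
[38] read 'b'  n6⇒n15 (fail-walked)
[39] read 'b'  n15⇒n16
[40] read 'e'  n16⇒n17
[41] read 'd'  n17⇒n18
[42] read 'e'  n18⇒n19  emit P3@[38:42],P4@[41:42]
[43] read 'a'  n19⇒n1 (fail-walked)
[44] read 'e'  n1⇒n7
[45] read 'd'  n7⇒n8
[46] read 'a'  n8⇒n9
[47] read 'e'  n9⇒n10  emit P1@[43:47]
[48] read 'a'  n10⇒n1 (fail-walked)
[49] read 'd'  n1⇒n2
[50] read 'b'  n2⇒n3
[51] read 'c'  n3⇒n4
[52] read 'c'  n4⇒n5
[53] read 'c'  n5⇒n6  emit P0@[48:53]
[54] read 'b'  n6⇒n15 (fail-walked)
[55] read 'b'  n15⇒n16
[56] read 'e'  n16⇒n17
[57] read 'd'  n17⇒n18
[58] read 'e'  n18⇒n19  emit P3@[54:58],P4@[57:58]
[59] read 'd'  n19⇒n11 (fail-walked)
[60] read 'e'  n11⇒n20  emit P4@[59:60]
[61] read 'b'  n20⇒n15 (fail-walked)
[62] read 'c'  n15⇒n0 (fail-walked)
[63] read 'e'  n0⇒n0
[64] read 'c'  n0⇒n0
[65] read 'a'  n0⇒n1
[66] read 'a'  n1⇒n1 (fail-walked)
[67] read 'd'  n1⇒n2
[68] read 'b'  n2⇒n3
[69] read 'c'  n3⇒n4
[70] read 'c'  n4⇒n5
[71] read 'c'  n5⇒n6  emit P0@[66:71]
[72] read 'e'  n6⇒n0 (fail-walked)
[73] read 'b'  n0⇒n15
[74] read 'c'  n15⇒n0 (fail-walked)
[75] read 'b'  n0⇒n15
[76] read 'b'  n15⇒n16
[77] read 'e'  n16⇒n17
[78] read 'd'  n17⇒n18

Result: [[4,3],[4,4],[10,0],[16,1],[21,2],[31,1],[37,0],[42,3],[42,4],[47,1],[53,0],[58,3],[58,4],[60,4],[71,0]]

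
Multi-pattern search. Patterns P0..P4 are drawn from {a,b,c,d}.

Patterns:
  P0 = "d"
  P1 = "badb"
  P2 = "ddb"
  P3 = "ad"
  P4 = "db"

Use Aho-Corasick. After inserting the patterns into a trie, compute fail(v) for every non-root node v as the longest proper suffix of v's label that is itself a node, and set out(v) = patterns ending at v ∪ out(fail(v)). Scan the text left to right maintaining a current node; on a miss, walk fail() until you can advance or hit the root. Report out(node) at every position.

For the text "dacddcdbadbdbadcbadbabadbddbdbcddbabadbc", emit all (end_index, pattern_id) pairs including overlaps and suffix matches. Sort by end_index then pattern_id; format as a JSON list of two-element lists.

Construct AC machine:
Trie (insert patterns):
  n0 'ε': a→8 b→2 d→1
  n1 'd': b→10 d→6  ←P0
  n2 'b': a→3
  n3 'ba': d→4
  n4 'bad': b→5
  n5 'badb': ·  ←P1
  n6 'dd': b→7
  n7 'ddb': ·  ←P2
  n8 'a': d→9
  n9 'ad': ·  ←P3
  n10 'db': ·  ←P4

BFS fail/out derivation:
  n1('d'): parent n0 fail=0; on 'd' 0 → fail=0;  out {0}∪∅={0}
  n2('b'): parent n0 fail=0; on 'b' 0 → fail=0;  out ∅∪∅=∅
  n8('a'): parent n0 fail=0; on 'a' 0 → fail=0;  out ∅∪∅=∅
  n3('ba'): parent n2 fail=0; on 'a' 0 → fail=8;  out ∅∪∅=∅
  n6('dd'): parent n1 fail=0; on 'd' 0 → fail=1;  out ∅∪{0}={0}
  n9('ad'): parent n8 fail=0; on 'd' 0 → fail=1;  out {3}∪{0}={0,3}
  n10('db'): parent n1 fail=0; on 'b' 0 → fail=2;  out {4}∪∅={4}
  n4('bad'): parent n3 fail=8; on 'd' 8 → fail=9;  out ∅∪{0,3}={0,3}
  n7('ddb'): parent n6 fail=1; on 'b' 1 → fail=10;  out {2}∪{4}={2,4}
  n5('badb'): parent n4 fail=9; on 'b' 9→1 → fail=10;  out {1}∪{4}={1,4}

Scan:
pos 0 'd': at 1  emit P0@[0:0]
pos 1 'a': at 8 (via fail)
pos 2 'c': at 0 (via fail)
pos 3 'd': at 1  emit P0@[3:3]
pos 4 'd': at 6  emit P0@[4:4]
pos 5 'c': at 0 (via fail)
pos 6 'd': at 1  emit P0@[6:6]
pos 7 'b': at 10  emit P4@[6:7]
pos 8 'a': at 3 (via fail)
pos 9 'd': at 4  emit P0@[9:9],P3@[8:9]
pos 10 'b': at 5  emit P1@[7:10],P4@[9:10]
pos 11 'd': at 1 (via fail)  emit P0@[11:11]
pos 12 'b': at 10  emit P4@[11:12]
pos 13 'a': at 3 (via fail)
pos 14 'd': at 4  emit P0@[14:14],P3@[13:14]
pos 15 'c': at 0 (via fail)
pos 16 'b': at 2
pos 17 'a': at 3
pos 18 'd': at 4  emit P0@[18:18],P3@[17:18]
pos 19 'b': at 5  emit P1@[16:19],P4@[18:19]
pos 20 'a': at 3 (via fail)
pos 21 'b': at 2 (via fail)
pos 22 'a': at 3
pos 23 'd': at 4  emit P0@[23:23],P3@[22:23]
pos 24 'b': at 5  emit P1@[21:24],P4@[23:24]
pos 25 'd': at 1 (via fail)  emit P0@[25:25]
pos 26 'd': at 6  emit P0@[26:26]
pos 27 'b': at 7  emit P2@[25:27],P4@[26:27]
pos 28 'd': at 1 (via fail)  emit P0@[28:28]
pos 29 'b': at 10  emit P4@[28:29]
pos 30 'c': at 0 (via fail)
pos 31 'd': at 1  emit P0@[31:31]
pos 32 'd': at 6  emit P0@[32:32]
pos 33 'b': at 7  emit P2@[31:33],P4@[32:33]
pos 34 'a': at 3 (via fail)
pos 35 'b': at 2 (via fail)
pos 36 'a': at 3
pos 37 'd': at 4  emit P0@[37:37],P3@[36:37]
pos 38 'b': at 5  emit P1@[35:38],P4@[37:38]
pos 39 'c': at 0 (via fail)

Result: [[0,0],[3,0],[4,0],[6,0],[7,4],[9,0],[9,3],[10,1],[10,4],[11,0],[12,4],[14,0],[14,3],[18,0],[18,3],[19,1],[19,4],[23,0],[23,3],[24,1],[24,4],[25,0],[26,0],[27,2],[27,4],[28,0],[29,4],[31,0],[32,0],[33,2],[33,4],[37,0],[37,3],[38,1],[38,4]]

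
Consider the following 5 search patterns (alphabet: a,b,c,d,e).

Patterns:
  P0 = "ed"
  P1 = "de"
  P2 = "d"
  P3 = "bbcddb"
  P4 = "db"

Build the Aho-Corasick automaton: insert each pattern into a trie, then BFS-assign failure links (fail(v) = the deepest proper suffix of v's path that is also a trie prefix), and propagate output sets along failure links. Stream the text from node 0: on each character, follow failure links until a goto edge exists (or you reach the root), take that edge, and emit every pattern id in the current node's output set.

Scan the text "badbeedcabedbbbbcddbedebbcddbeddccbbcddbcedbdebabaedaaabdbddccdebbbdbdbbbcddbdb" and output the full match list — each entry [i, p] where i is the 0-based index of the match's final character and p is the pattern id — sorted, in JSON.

Build automaton:
Trie (insert patterns):
  0='ε' goto b→5 d→3 e→1
  1='e' goto d→2
  2='ed' goto ·  [P0 ends]
  3='d' goto b→11 e→4  [P2 ends]
  4='de' goto ·  [P1 ends]
  5='b' goto b→6
  6='bb' goto c→7
  7='bbc' goto d→8
  8='bbcd' goto d→9
  9='bbcdd' goto b→10
  10='bbcddb' goto ·  [P3 ends]
  11='db' goto ·  [P4 ends]

BFS fail/out derivation:
  n1('e'): parent n0 fail=0; on 'e' 0 → fail=0;  out ∅∪∅=∅
  n3('d'): parent n0 fail=0; on 'd' 0 → fail=0;  out {2}∪∅={2}
  n5('b'): parent n0 fail=0; on 'b' 0 → fail=0;  out ∅∪∅=∅
  n2('ed'): parent n1 fail=0; on 'd' 0 → fail=3;  out {0}∪{2}={0,2}
  n4('de'): parent n3 fail=0; on 'e' 0 → fail=1;  out {1}∪∅={1}
  n6('bb'): parent n5 fail=0; on 'b' 0 → fail=5;  out ∅∪∅=∅
  n11('db'): parent n3 fail=0; on 'b' 0 → fail=5;  out {4}∪∅={4}
  n7('bbc'): parent n6 fail=5; on 'c' 5→0 → fail=0;  out ∅∪∅=∅
  n8('bbcd'): parent n7 fail=0; on 'd' 0 → fail=3;  out ∅∪{2}={2}
  n9('bbcdd'): parent n8 fail=3; on 'd' 3→0 → fail=3;  out ∅∪{2}={2}
  n10('bbcddb'): parent n9 fail=3; on 'b' 3 → fail=11;  out {3}∪{4}={3,4}

Run:
pos 0 'b': at 5
pos 1 'a': at 0 ·f
pos 2 'd': at 3  → match P2@[2:2]
pos 3 'b': at 11  → match P4@[2:3]
pos 4 'e': at 1 ·f
pos 5 'e': at 1 ·f
pos 6 'd': at 2  → match P0@[5:6],P2@[6:6]
pos 7 'c': at 0 ·f
pos 8 'a': at 0
pos 9 'b': at 5
pos 10 'e': at 1 ·f
pos 11 'd': at 2  → match P0@[10:11],P2@[11:11]
pos 12 'b': at 11 ·f  → match P4@[11:12]
pos 13 'b': at 6 ·f
pos 14 'b': at 6 ·f
pos 15 'b': at 6 ·f
pos 16 'c': at 7
pos 17 'd': at 8  → match P2@[17:17]
pos 18 'd': at 9  → match P2@[18:18]
pos 19 'b': at 10  → match P3@[14:19],P4@[18:19]
pos 20 'e': at 1 ·f
pos 21 'd': at 2  → match P0@[20:21],P2@[21:21]
pos 22 'e': at 4 ·f  → match P1@[21:22]
pos 23 'b': at 5 ·f
pos 24 'b': at 6
pos 25 'c': at 7
pos 26 'd': at 8  → match P2@[26:26]
pos 27 'd': at 9  → match P2@[27:27]
pos 28 'b': at 10  → match P3@[23:28],P4@[27:28]
pos 29 'e': at 1 ·f
pos 30 'd': at 2  → match P0@[29:30],P2@[30:30]
pos 31 'd': at 3 ·f  → match P2@[31:31]
pos 32 'c': at 0 ·f
pos 33 'c': at 0
pos 34 'b': at 5
pos 35 'b': at 6
pos 36 'c': at 7
pos 37 'd': at 8  → match P2@[37:37]
pos 38 'd': at 9  → match P2@[38:38]
pos 39 'b': at 10  → match P3@[34:39],P4@[38:39]
pos 40 'c': at 0 ·f
pos 41 'e': at 1
pos 42 'd': at 2  → match P0@[41:42],P2@[42:42]
pos 43 'b': at 11 ·f  → match P4@[42:43]
pos 44 'd': at 3 ·f  → match P2@[44:44]
pos 45 'e': at 4  → match P1@[44:45]
pos 46 'b': at 5 ·f
pos 47 'a': at 0 ·f
pos 48 'b': at 5
pos 49 'a': at 0 ·f
pos 50 'e': at 1
pos 51 'd': at 2  → match P0@[50:51],P2@[51:51]
pos 52 'a': at 0 ·f
pos 53 'a': at 0
pos 54 'a': at 0
pos 55 'b': at 5
pos 56 'd': at 3 ·f  → match P2@[56:56]
pos 57 'b': at 11  → match P4@[56:57]
pos 58 'd': at 3 ·f  → match P2@[58:58]
pos 59 'd': at 3 ·f  → match P2@[59:59]
pos 60 'c': at 0 ·f
pos 61 'c': at 0
pos 62 'd': at 3  → match P2@[62:62]
pos 63 'e': at 4  → match P1@[62:63]
pos 64 'b': at 5 ·f
pos 65 'b': at 6
pos 66 'b': at 6 ·f
pos 67 'd': at 3 ·f  → match P2@[67:67]
pos 68 'b': at 11  → match P4@[67:68]
pos 69 'd': at 3 ·f  → match P2@[69:69]
pos 70 'b': at 11  → match P4@[69:70]
pos 71 'b': at 6 ·f
pos 72 'b': at 6 ·f
pos 73 'c': at 7
pos 74 'd': at 8  → match P2@[74:74]
pos 75 'd': at 9  → match P2@[75:75]
pos 76 'b': at 10  → match P3@[71:76],P4@[75:76]
pos 77 'd': at 3 ·f  → match P2@[77:77]
pos 78 'b': at 11  → match P4@[77:78]

Matches: [[2,2],[3,4],[6,0],[6,2],[11,0],[11,2],[12,4],[17,2],[18,2],[19,3],[19,4],[21,0],[21,2],[22,1],[26,2],[27,2],[28,3],[28,4],[30,0],[30,2],[31,2],[37,2],[38,2],[39,3],[39,4],[42,0],[42,2],[43,4],[44,2],[45,1],[51,0],[51,2],[56,2],[57,4],[58,2],[59,2],[62,2],[63,1],[67,2],[68,4],[69,2],[70,4],[74,2],[75,2],[76,3],[76,4],[77,2],[78,4]]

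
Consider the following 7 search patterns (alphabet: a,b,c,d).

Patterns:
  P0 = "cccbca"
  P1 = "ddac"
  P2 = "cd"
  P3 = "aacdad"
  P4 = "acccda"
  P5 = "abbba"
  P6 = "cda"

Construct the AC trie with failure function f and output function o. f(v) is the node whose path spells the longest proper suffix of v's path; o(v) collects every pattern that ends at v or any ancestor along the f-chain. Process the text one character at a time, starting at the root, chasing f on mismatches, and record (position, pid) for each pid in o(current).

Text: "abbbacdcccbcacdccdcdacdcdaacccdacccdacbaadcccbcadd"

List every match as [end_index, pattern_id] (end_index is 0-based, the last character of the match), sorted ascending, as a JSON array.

Build automaton:
Trie nodes:
  n0 'ε': a→12 c→1 d→7
  n1 'c': c→2 d→11
  n2 'cc': c→3
  n3 'ccc': b→4
  n4 'cccb': c→5
  n5 'cccbc': a→6
  n6 'cccbca': ·  [P0 ends]
  n7 'd': d→8
  n8 'dd': a→9
  n9 'dda': c→10
  n10 'ddac': ·  [P1 ends]
  n11 'cd': a→27  [P2 ends]
  n12 'a': a→13 b→23 c→18
  n13 'aa': c→14
  n14 'aac': d→15
  n15 'aacd': a→16
  n16 'aacda': d→17
  n17 'aacdad': ·  [P3 ends]
  n18 'ac': c→19
  n19 'acc': c→20
  n20 'accc': d→21
  n21 'acccd': a→22
  n22 'acccda': ·  [P4 ends]
  n23 'ab': b→24
  n24 'abb': b→25
  n25 'abbb': a→26
  n26 'abbba': ·  [P5 ends]
  n27 'cda': ·  [P6 ends]

Failure links (BFS by depth):
  n1('c'): parent n0 fail=0; on 'c' 0 → fail=0;  out ∅∪∅=∅
  n7('d'): parent n0 fail=0; on 'd' 0 → fail=0;  out ∅∪∅=∅
  n12('a'): parent n0 fail=0; on 'a' 0 → fail=0;  out ∅∪∅=∅
  n2('cc'): parent n1 fail=0; on 'c' 0 → fail=1;  out ∅∪∅=∅
  n8('dd'): parent n7 fail=0; on 'd' 0 → fail=7;  out ∅∪∅=∅
  n11('cd'): parent n1 fail=0; on 'd' 0 → fail=7;  out {2}∪∅={2}
  n13('aa'): parent n12 fail=0; on 'a' 0 → fail=12;  out ∅∪∅=∅
  n18('ac'): parent n12 fail=0; on 'c' 0 → fail=1;  out ∅∪∅=∅
  n23('ab'): parent n12 fail=0; on 'b' 0 → fail=0;  out ∅∪∅=∅
  n3('ccc'): parent n2 fail=1; on 'c' 1 → fail=2;  out ∅∪∅=∅
  n9('dda'): parent n8 fail=7; on 'a' 7→0 → fail=12;  out ∅∪∅=∅
  n14('aac'): parent n13 fail=12; on 'c' 12 → fail=18;  out ∅∪∅=∅
  n19('acc'): parent n18 fail=1; on 'c' 1 → fail=2;  out ∅∪∅=∅
  n24('abb'): parent n23 fail=0; on 'b' 0 → fail=0;  out ∅∪∅=∅
  n27('cda'): parent n11 fail=7; on 'a' 7→0 → fail=12;  out {6}∪∅={6}
  n4('cccb'): parent n3 fail=2; on 'b' 2→1→0 → fail=0;  out ∅∪∅=∅
  n10('ddac'): parent n9 fail=12; on 'c' 12 → fail=18;  out {1}∪∅={1}
  n15('aacd'): parent n14 fail=18; on 'd' 18→1 → fail=11;  out ∅∪{2}={2}
  n20('accc'): parent n19 fail=2; on 'c' 2 → fail=3;  out ∅∪∅=∅
  n25('abbb'): parent n24 fail=0; on 'b' 0 → fail=0;  out ∅∪∅=∅
  n5('cccbc'): parent n4 fail=0; on 'c' 0 → fail=1;  out ∅∪∅=∅
  n16('aacda'): parent n15 fail=11; on 'a' 11 → fail=27;  out ∅∪{6}={6}
  n21('acccd'): parent n20 fail=3; on 'd' 3→2→1 → fail=11;  out ∅∪{2}={2}
  n26('abbba'): parent n25 fail=0; on 'a' 0 → fail=12;  out {5}∪∅={5}
  n6('cccbca'): parent n5 fail=1; on 'a' 1→0 → fail=12;  out {0}∪∅={0}
  n17('aacdad'): parent n16 fail=27; on 'd' 27→12→0 → fail=7;  out {3}∪∅={3}
  n22('acccda'): parent n21 fail=11; on 'a' 11 → fail=27;  out {4}∪{6}={4,6}

Scan:
pos 0 'a': at 12
pos 1 'b': at 23
pos 2 'b': at 24
pos 3 'b': at 25
pos 4 'a': at 26  ** P5@[0:4]
pos 5 'c': at 18 (via fail)
pos 6 'd': at 11 (via fail)  ** P2@[5:6]
pos 7 'c': at 1 (via fail)
pos 8 'c': at 2
pos 9 'c': at 3
pos 10 'b': at 4
pos 11 'c': at 5
pos 12 'a': at 6  ** P0@[7:12]
pos 13 'c': at 18 (via fail)
pos 14 'd': at 11 (via fail)  ** P2@[13:14]
pos 15 'c': at 1 (via fail)
pos 16 'c': at 2
pos 17 'd': at 11 (via fail)  ** P2@[16:17]
pos 18 'c': at 1 (via fail)
pos 19 'd': at 11  ** P2@[18:19]
pos 20 'a': at 27  ** P6@[18:20]
pos 21 'c': at 18 (via fail)
pos 22 'd': at 11 (via fail)  ** P2@[21:22]
pos 23 'c': at 1 (via fail)
pos 24 'd': at 11  ** P2@[23:24]
pos 25 'a': at 27  ** P6@[23:25]
pos 26 'a': at 13 (via fail)
pos 27 'c': at 14
pos 28 'c': at 19 (via fail)
pos 29 'c': at 20
pos 30 'd': at 21  ** P2@[29:30]
pos 31 'a': at 22  ** P4@[26:31],P6@[29:31]
pos 32 'c': at 18 (via fail)
pos 33 'c': at 19
pos 34 'c': at 20
pos 35 'd': at 21  ** P2@[34:35]
pos 36 'a': at 22  ** P4@[31:36],P6@[34:36]
pos 37 'c': at 18 (via fail)
pos 38 'b': at 0 (via fail)
pos 39 'a': at 12
pos 40 'a': at 13
pos 41 'd': at 7 (via fail)
pos 42 'c': at 1 (via fail)
pos 43 'c': at 2
pos 44 'c': at 3
pos 45 'b': at 4
pos 46 'c': at 5
pos 47 'a': at 6  ** P0@[42:47]
pos 48 'd': at 7 (via fail)
pos 49 'd': at 8

Matches: [[4,5],[6,2],[12,0],[14,2],[17,2],[19,2],[20,6],[22,2],[24,2],[25,6],[30,2],[31,4],[31,6],[35,2],[36,4],[36,6],[47,0]]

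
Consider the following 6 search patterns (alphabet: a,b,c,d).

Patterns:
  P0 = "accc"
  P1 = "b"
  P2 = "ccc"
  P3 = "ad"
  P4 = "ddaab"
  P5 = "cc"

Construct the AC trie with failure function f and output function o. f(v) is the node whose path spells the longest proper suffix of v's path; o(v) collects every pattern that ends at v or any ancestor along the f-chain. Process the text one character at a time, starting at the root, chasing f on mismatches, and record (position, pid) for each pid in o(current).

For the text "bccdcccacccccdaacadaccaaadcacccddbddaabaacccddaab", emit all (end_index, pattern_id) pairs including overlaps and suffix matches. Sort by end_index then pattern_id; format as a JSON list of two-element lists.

Build:
Trie (insert patterns):
  n0 'ε': a→1 b→5 c→6 d→10
  n1 'a': c→2 d→9
  n2 'ac': c→3
  n3 'acc': c→4
  n4 'accc': ·  ←P0
  n5 'b': ·  ←P1
  n6 'c': c→7
  n7 'cc': c→8  ←P5
  n8 'ccc': ·  ←P2
  n9 'ad': ·  ←P3
  n10 'd': d→11
  n11 'dd': a→12
  n12 'dda': a→13
  n13 'ddaa': b→14
  n14 'ddaab': ·  ←P4

Failure links (BFS by depth):
  fail(1) 'a': from fail(0)=0 chase 'a': 0 ⇒ 0;  out=∅∪out(0)=∅
  fail(5) 'b': from fail(0)=0 chase 'b': 0 ⇒ 0;  out={1}∪out(0)={1}
  fail(6) 'c': from fail(0)=0 chase 'c': 0 ⇒ 0;  out=∅∪out(0)=∅
  fail(10) 'd': from fail(0)=0 chase 'd': 0 ⇒ 0;  out=∅∪out(0)=∅
  fail(2) 'ac': from fail(1)=0 chase 'c': 0 ⇒ 6;  out=∅∪out(6)=∅
  fail(7) 'cc': from fail(6)=0 chase 'c': 0 ⇒ 6;  out={5}∪out(6)={5}
  fail(9) 'ad': from fail(1)=0 chase 'd': 0 ⇒ 10;  out={3}∪out(10)={3}
  fail(11) 'dd': from fail(10)=0 chase 'd': 0 ⇒ 10;  out=∅∪out(10)=∅
  fail(3) 'acc': from fail(2)=6 chase 'c': 6 ⇒ 7;  out=∅∪out(7)={5}
  fail(8) 'ccc': from fail(7)=6 chase 'c': 6 ⇒ 7;  out={2}∪out(7)={2,5}
  fail(12) 'dda': from fail(11)=10 chase 'a': 10→0 ⇒ 1;  out=∅∪out(1)=∅
  fail(4) 'accc': from fail(3)=7 chase 'c': 7 ⇒ 8;  out={0}∪out(8)={0,2,5}
  fail(13) 'ddaa': from fail(12)=1 chase 'a': 1→0 ⇒ 1;  out=∅∪out(1)=∅
  fail(14) 'ddaab': from fail(13)=1 chase 'b': 1→0 ⇒ 5;  out={4}∪out(5)={1,4}

Text stream:
i=0 'b': node 0→5  ** P1@[0:0]
i=1 'c': node 5→6 ·f
i=2 'c': node 6→7  ** P5@[1:2]
i=3 'd': node 7→10 ·f
i=4 'c': node 10→6 ·f
i=5 'c': node 6→7  ** P5@[4:5]
i=6 'c': node 7→8  ** P2@[4:6],P5@[5:6]
i=7 'a': node 8→1 ·f
i=8 'c': node 1→2
i=9 'c': node 2→3  ** P5@[8:9]
i=10 'c': node 3→4  ** P0@[7:10],P2@[8:10],P5@[9:10]
i=11 'c': node 4→8 ·f  ** P2@[9:11],P5@[10:11]
i=12 'c': node 8→8 ·f  ** P2@[10:12],P5@[11:12]
i=13 'd': node 8→10 ·f
i=14 'a': node 10→1 ·f
i=15 'a': node 1→1 ·f
i=16 'c': node 1→2
i=17 'a': node 2→1 ·f
i=18 'd': node 1→9  ** P3@[17:18]
i=19 'a': node 9→1 ·f
i=20 'c': node 1→2
i=21 'c': node 2→3  ** P5@[20:21]
i=22 'a': node 3→1 ·f
i=23 'a': node 1→1 ·f
i=24 'a': node 1→1 ·f
i=25 'd': node 1→9  ** P3@[24:25]
i=26 'c': node 9→6 ·f
i=27 'a': node 6→1 ·f
i=28 'c': node 1→2
i=29 'c': node 2→3  ** P5@[28:29]
i=30 'c': node 3→4  ** P0@[27:30],P2@[28:30],P5@[29:30]
i=31 'd': node 4→10 ·f
i=32 'd': node 10→11
i=33 'b': node 11→5 ·f  ** P1@[33:33]
i=34 'd': node 5→10 ·f
i=35 'd': node 10→11
i=36 'a': node 11→12
i=37 'a': node 12→13
i=38 'b': node 13→14  ** P1@[38:38],P4@[34:38]
i=39 'a': node 14→1 ·f
i=40 'a': node 1→1 ·f
i=41 'c': node 1→2
i=42 'c': node 2→3  ** P5@[41:42]
i=43 'c': node 3→4  ** P0@[40:43],P2@[41:43],P5@[42:43]
i=44 'd': node 4→10 ·f
i=45 'd': node 10→11
i=46 'a': node 11→12
i=47 'a': node 12→13
i=48 'b': node 13→14  ** P1@[48:48],P4@[44:48]

Matches: [[0,1],[2,5],[5,5],[6,2],[6,5],[9,5],[10,0],[10,2],[10,5],[11,2],[11,5],[12,2],[12,5],[18,3],[21,5],[25,3],[29,5],[30,0],[30,2],[30,5],[33,1],[38,1],[38,4],[42,5],[43,0],[43,2],[43,5],[48,1],[48,4]]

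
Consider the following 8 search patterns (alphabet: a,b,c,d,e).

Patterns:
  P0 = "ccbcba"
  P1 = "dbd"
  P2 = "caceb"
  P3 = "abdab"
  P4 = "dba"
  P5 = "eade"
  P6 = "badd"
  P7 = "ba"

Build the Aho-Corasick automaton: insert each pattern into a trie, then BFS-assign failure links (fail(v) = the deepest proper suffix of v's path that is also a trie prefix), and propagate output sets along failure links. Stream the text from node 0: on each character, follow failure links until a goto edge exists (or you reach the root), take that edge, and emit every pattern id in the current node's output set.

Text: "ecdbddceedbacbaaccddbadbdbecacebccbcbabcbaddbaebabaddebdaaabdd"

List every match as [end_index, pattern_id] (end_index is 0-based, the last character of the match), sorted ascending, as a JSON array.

Build:
Trie (insert patterns):
  n0 'ε': a→14 b→24 c→1 d→7 e→20
  n1 'c': a→10 c→2
  n2 'cc': b→3
  n3 'ccb': c→4
  n4 'ccbc': b→5
  n5 'ccbcb': a→6
  n6 'ccbcba': ·  ←P0
  n7 'd': b→8
  n8 'db': a→19 d→9
  n9 'dbd': ·  ←P1
  n10 'ca': c→11
  n11 'cac': e→12
  n12 'cace': b→13
  n13 'caceb': ·  ←P2
  n14 'a': b→15
  n15 'ab': d→16
  n16 'abd': a→17
  n17 'abda': b→18
  n18 'abdab': ·  ←P3
  n19 'dba': ·  ←P4
  n20 'e': a→21
  n21 'ea': d→22
  n22 'ead': e→23
  n23 'eade': ·  ←P5
  n24 'b': a→25
  n25 'ba': d→26  ←P7
  n26 'bad': d→27
  n27 'badd': ·  ←P6

BFS fail/out derivation:
  n1('c'): parent n0 fail=0; on 'c' 0 → fail=0;  out ∅∪∅=∅
  n7('d'): parent n0 fail=0; on 'd' 0 → fail=0;  out ∅∪∅=∅
  n14('a'): parent n0 fail=0; on 'a' 0 → fail=0;  out ∅∪∅=∅
  n20('e'): parent n0 fail=0; on 'e' 0 → fail=0;  out ∅∪∅=∅
  n24('b'): parent n0 fail=0; on 'b' 0 → fail=0;  out ∅∪∅=∅
  n2('cc'): parent n1 fail=0; on 'c' 0 → fail=1;  out ∅∪∅=∅
  n8('db'): parent n7 fail=0; on 'b' 0 → fail=24;  out ∅∪∅=∅
  n10('ca'): parent n1 fail=0; on 'a' 0 → fail=14;  out ∅∪∅=∅
  n15('ab'): parent n14 fail=0; on 'b' 0 → fail=24;  out ∅∪∅=∅
  n21('ea'): parent n20 fail=0; on 'a' 0 → fail=14;  out ∅∪∅=∅
  n25('ba'): parent n24 fail=0; on 'a' 0 → fail=14;  out {7}∪∅={7}
  n3('ccb'): parent n2 fail=1; on 'b' 1→0 → fail=24;  out ∅∪∅=∅
  n9('dbd'): parent n8 fail=24; on 'd' 24→0 → fail=7;  out {1}∪∅={1}
  n11('cac'): parent n10 fail=14; on 'c' 14→0 → fail=1;  out ∅∪∅=∅
  n16('abd'): parent n15 fail=24; on 'd' 24→0 → fail=7;  out ∅∪∅=∅
  n19('dba'): parent n8 fail=24; on 'a' 24 → fail=25;  out {4}∪{7}={4,7}
  n22('ead'): parent n21 fail=14; on 'd' 14→0 → fail=7;  out ∅∪∅=∅
  n26('bad'): parent n25 fail=14; on 'd' 14→0 → fail=7;  out ∅∪∅=∅
  n4('ccbc'): parent n3 fail=24; on 'c' 24→0 → fail=1;  out ∅∪∅=∅
  n12('cace'): parent n11 fail=1; on 'e' 1→0 → fail=20;  out ∅∪∅=∅
  n17('abda'): parent n16 fail=7; on 'a' 7→0 → fail=14;  out ∅∪∅=∅
  n23('eade'): parent n22 fail=7; on 'e' 7→0 → fail=20;  out {5}∪∅={5}
  n27('badd'): parent n26 fail=7; on 'd' 7→0 → fail=7;  out {6}∪∅={6}
  n5('ccbcb'): parent n4 fail=1; on 'b' 1→0 → fail=24;  out ∅∪∅=∅
  n13('caceb'): parent n12 fail=20; on 'b' 20→0 → fail=24;  out {2}∪∅={2}
  n18('abdab'): parent n17 fail=14; on 'b' 14 → fail=15;  out {3}∪∅={3}
  n6('ccbcba'): parent n5 fail=24; on 'a' 24 → fail=25;  out {0}∪{7}={0,7}

Text stream:
i=0 'e': node 0→20
i=1 'c': node 20→1 ·f
i=2 'd': node 1→7 ·f
i=3 'b': node 7→8
i=4 'd': node 8→9  emit P1@[2:4]
i=5 'd': node 9→7 ·f
i=6 'c': node 7→1 ·f
i=7 'e': node 1→20 ·f
i=8 'e': node 20→20 ·f
i=9 'd': node 20→7 ·f
i=10 'b': node 7→8
i=11 'a': node 8→19  emit P4@[9:11],P7@[10:11]
i=12 'c': node 19→1 ·f
i=13 'b': node 1→24 ·f
i=14 'a': node 24→25  emit P7@[13:14]
i=15 'a': node 25→14 ·f
i=16 'c': node 14→1 ·f
i=17 'c': node 1→2
i=18 'd': node 2→7 ·f
i=19 'd': node 7→7 ·f
i=20 'b': node 7→8
i=21 'a': node 8→19  emit P4@[19:21],P7@[20:21]
i=22 'd': node 19→26 ·f
i=23 'b': node 26→8 ·f
i=24 'd': node 8→9  emit P1@[22:24]
i=25 'b': node 9→8 ·f
i=26 'e': node 8→20 ·f
i=27 'c': node 20→1 ·f
i=28 'a': node 1→10
i=29 'c': node 10→11
i=30 'e': node 11→12
i=31 'b': node 12→13  emit P2@[27:31]
i=32 'c': node 13→1 ·f
i=33 'c': node 1→2
i=34 'b': node 2→3
i=35 'c': node 3→4
i=36 'b': node 4→5
i=37 'a': node 5→6  emit P0@[32:37],P7@[36:37]
i=38 'b': node 6→15 ·f
i=39 'c': node 15→1 ·f
i=40 'b': node 1→24 ·f
i=41 'a': node 24→25  emit P7@[40:41]
i=42 'd': node 25→26
i=43 'd': node 26→27  emit P6@[40:43]
i=44 'b': node 27→8 ·f
i=45 'a': node 8→19  emit P4@[43:45],P7@[44:45]
i=46 'e': node 19→20 ·f
i=47 'b': node 20→24 ·f
i=48 'a': node 24→25  emit P7@[47:48]
i=49 'b': node 25→15 ·f
i=50 'a': node 15→25 ·f  emit P7@[49:50]
i=51 'd': node 25→26
i=52 'd': node 26→27  emit P6@[49:52]
i=53 'e': node 27→20 ·f
i=54 'b': node 20→24 ·f
i=55 'd': node 24→7 ·f
i=56 'a': node 7→14 ·f
i=57 'a': node 14→14 ·f
i=58 'a': node 14→14 ·f
i=59 'b': node 14→15
i=60 'd': node 15→16
i=61 'd': node 16→7 ·f

Result: [[4,1],[11,4],[11,7],[14,7],[21,4],[21,7],[24,1],[31,2],[37,0],[37,7],[41,7],[43,6],[45,4],[45,7],[48,7],[50,7],[52,6]]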